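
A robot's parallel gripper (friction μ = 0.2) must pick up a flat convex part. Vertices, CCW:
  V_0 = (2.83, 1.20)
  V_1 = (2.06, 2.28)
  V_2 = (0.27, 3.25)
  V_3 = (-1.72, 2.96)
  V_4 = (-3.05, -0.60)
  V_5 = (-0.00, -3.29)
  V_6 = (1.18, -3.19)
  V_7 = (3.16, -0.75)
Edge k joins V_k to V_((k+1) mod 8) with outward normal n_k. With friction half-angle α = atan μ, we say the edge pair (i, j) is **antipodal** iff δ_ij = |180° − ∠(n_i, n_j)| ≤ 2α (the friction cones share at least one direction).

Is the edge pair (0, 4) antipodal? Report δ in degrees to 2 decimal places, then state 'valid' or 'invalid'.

δ = 13.10°, valid

α = atan 0.2 = 11.31°;  2α = 22.62°
edge 0: e_0 = (-0.77, +1.08);  n_0 = (+0.8142, +0.5805)
edge 4: e_4 = (+3.05, -2.69);  n_4 = (-0.6615, -0.7500)
∠(n_0, n_4) = 166.90°
δ = |180° − 166.90°| = 13.10°
13.10° ≤ 2α = 22.62°  →  valid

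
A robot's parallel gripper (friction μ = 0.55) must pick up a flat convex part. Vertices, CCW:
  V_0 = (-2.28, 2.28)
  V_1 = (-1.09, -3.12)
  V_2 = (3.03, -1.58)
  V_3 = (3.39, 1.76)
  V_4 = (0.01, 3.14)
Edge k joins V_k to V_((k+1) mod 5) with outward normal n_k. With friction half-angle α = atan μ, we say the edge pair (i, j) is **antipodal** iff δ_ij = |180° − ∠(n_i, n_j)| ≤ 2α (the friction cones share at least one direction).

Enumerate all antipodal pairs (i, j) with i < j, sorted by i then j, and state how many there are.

α = atan 0.55 = 28.81°;  2α = 57.62°
n_0 = (-0.9766, -0.2152)
n_1 = (+0.3501, -0.9367)
n_2 = (+0.9942, -0.1072)
n_3 = (+0.3780, +0.9258)
n_4 = (-0.3516, +0.9362)
  (0,1): δ = 81.93°  ·
  (0,2): δ = 18.58°  ✓
  (0,3): δ = 55.36°  ✓
  (0,4): δ = 98.16°  ·
  (1,2): δ = 116.65°  ·
  (1,3): δ = 42.70°  ✓
  (1,4): δ = 0.09°  ✓
  (2,3): δ = 106.06°  ·
  (2,4): δ = 63.26°  ·
  (3,4): δ = 137.21°  ·
antipodal pairs: 4

count = 4; pairs: (0,2), (0,3), (1,3), (1,4)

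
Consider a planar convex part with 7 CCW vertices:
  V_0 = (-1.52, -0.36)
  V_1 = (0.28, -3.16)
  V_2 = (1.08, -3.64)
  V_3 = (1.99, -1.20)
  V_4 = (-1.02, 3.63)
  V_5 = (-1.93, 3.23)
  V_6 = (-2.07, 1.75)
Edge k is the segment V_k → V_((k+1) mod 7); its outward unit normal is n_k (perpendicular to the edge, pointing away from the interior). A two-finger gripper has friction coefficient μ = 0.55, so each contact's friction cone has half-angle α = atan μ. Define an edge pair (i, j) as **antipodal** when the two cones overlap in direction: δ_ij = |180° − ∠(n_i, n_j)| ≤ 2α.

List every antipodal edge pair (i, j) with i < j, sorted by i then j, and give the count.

α = atan 0.55 = 28.81°;  2α = 57.62°
n_0 = (-0.8412, -0.5408)
n_1 = (-0.5145, -0.8575)
n_2 = (+0.9370, -0.3494)
n_3 = (+0.8487, +0.5289)
n_4 = (-0.4024, +0.9155)
n_5 = (-0.9956, +0.0942)
n_6 = (-0.9677, -0.2522)
  (0,1): δ = 153.70°  ·
  (0,2): δ = 53.19°  ✓
  (0,3): δ = 0.80°  ✓
  (0,4): δ = 80.99°  ·
  (0,5): δ = 141.86°  ·
  (0,6): δ = 161.87°  ·
  (1,2): δ = 79.49°  ·
  (1,3): δ = 27.11°  ✓
  (1,4): δ = 54.69°  ✓
  (1,5): δ = 115.56°  ·
  (1,6): δ = 135.57°  ·
  (2,3): δ = 127.62°  ·
  (2,4): δ = 45.82°  ✓
  (2,5): δ = 15.05°  ✓
  (2,6): δ = 35.06°  ✓
  (3,4): δ = 98.20°  ·
  (3,5): δ = 37.33°  ✓
  (3,6): δ = 17.32°  ✓
  (4,5): δ = 119.13°  ·
  (4,6): δ = 99.12°  ·
  (5,6): δ = 159.99°  ·
antipodal pairs: 9

count = 9; pairs: (0,2), (0,3), (1,3), (1,4), (2,4), (2,5), (2,6), (3,5), (3,6)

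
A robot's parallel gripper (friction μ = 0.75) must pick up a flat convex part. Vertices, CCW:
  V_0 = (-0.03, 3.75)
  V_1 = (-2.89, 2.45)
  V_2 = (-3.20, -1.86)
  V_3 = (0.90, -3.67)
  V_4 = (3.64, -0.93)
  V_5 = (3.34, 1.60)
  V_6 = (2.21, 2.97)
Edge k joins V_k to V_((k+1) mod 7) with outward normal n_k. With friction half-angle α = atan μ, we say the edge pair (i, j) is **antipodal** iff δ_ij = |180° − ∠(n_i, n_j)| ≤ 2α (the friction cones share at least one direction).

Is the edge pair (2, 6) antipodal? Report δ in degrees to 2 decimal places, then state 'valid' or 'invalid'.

δ = 4.62°, valid

α = atan 0.75 = 36.87°;  2α = 73.74°
edge 2: e_2 = (+4.10, -1.81);  n_2 = (-0.4039, -0.9148)
edge 6: e_6 = (-2.24, +0.78);  n_6 = (+0.3288, +0.9444)
∠(n_2, n_6) = 175.38°
δ = |180° − 175.38°| = 4.62°
4.62° ≤ 2α = 73.74°  →  valid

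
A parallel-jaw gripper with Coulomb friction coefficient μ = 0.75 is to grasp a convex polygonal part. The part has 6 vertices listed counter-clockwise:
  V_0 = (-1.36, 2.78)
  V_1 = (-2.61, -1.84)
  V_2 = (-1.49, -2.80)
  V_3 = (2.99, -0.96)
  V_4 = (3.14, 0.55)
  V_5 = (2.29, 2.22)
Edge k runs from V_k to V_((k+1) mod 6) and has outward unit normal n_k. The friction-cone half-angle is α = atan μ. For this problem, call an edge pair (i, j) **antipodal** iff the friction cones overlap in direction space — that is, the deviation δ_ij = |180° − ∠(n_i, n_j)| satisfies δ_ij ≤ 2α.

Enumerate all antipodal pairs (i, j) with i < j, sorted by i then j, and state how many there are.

α = atan 0.75 = 36.87°;  2α = 73.74°
n_0 = (-0.9653, +0.2612)
n_1 = (-0.6508, -0.7593)
n_2 = (+0.3799, -0.9250)
n_3 = (+0.9951, -0.0989)
n_4 = (+0.8912, +0.4536)
n_5 = (+0.1517, +0.9884)
  (0,1): δ = 115.46°  ·
  (0,2): δ = 52.53°  ✓
  (0,3): δ = 9.47°  ✓
  (0,4): δ = 42.11°  ✓
  (0,5): δ = 96.42°  ·
  (1,2): δ = 117.07°  ·
  (1,3): δ = 55.07°  ✓
  (1,4): δ = 22.42°  ✓
  (1,5): δ = 31.88°  ✓
  (2,3): δ = 118.00°  ·
  (2,4): δ = 85.35°  ·
  (2,5): δ = 31.05°  ✓
  (3,4): δ = 147.35°  ·
  (3,5): δ = 93.05°  ·
  (4,5): δ = 125.70°  ·
antipodal pairs: 7

count = 7; pairs: (0,2), (0,3), (0,4), (1,3), (1,4), (1,5), (2,5)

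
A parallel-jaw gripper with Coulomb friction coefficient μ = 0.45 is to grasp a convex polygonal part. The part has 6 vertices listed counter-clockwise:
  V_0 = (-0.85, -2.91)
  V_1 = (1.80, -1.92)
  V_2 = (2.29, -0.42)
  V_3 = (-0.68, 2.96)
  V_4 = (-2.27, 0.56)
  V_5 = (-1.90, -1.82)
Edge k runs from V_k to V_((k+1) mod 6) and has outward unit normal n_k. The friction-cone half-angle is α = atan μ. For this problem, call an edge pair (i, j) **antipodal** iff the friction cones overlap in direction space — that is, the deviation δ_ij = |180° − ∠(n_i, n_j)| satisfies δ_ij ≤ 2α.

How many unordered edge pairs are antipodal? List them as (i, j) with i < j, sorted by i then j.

count = 5; pairs: (0,3), (1,3), (1,4), (2,4), (2,5)

α = atan 0.45 = 24.23°;  2α = 48.46°
n_0 = (+0.3500, -0.9368)
n_1 = (+0.9506, -0.3105)
n_2 = (+0.7512, +0.6601)
n_3 = (-0.8336, +0.5523)
n_4 = (-0.9881, -0.1536)
n_5 = (-0.7202, -0.6938)
  (0,1): δ = 128.58°  ·
  (0,2): δ = 69.18°  ·
  (0,3): δ = 35.99°  ✓
  (0,4): δ = 78.35°  ·
  (0,5): δ = 113.44°  ·
  (1,2): δ = 120.60°  ·
  (1,3): δ = 15.43°  ✓
  (1,4): δ = 26.93°  ✓
  (1,5): δ = 62.02°  ·
  (2,3): δ = 74.83°  ·
  (2,4): δ = 32.47°  ✓
  (2,5): δ = 2.62°  ✓
  (3,4): δ = 137.64°  ·
  (3,5): δ = 102.55°  ·
  (4,5): δ = 144.91°  ·
antipodal pairs: 5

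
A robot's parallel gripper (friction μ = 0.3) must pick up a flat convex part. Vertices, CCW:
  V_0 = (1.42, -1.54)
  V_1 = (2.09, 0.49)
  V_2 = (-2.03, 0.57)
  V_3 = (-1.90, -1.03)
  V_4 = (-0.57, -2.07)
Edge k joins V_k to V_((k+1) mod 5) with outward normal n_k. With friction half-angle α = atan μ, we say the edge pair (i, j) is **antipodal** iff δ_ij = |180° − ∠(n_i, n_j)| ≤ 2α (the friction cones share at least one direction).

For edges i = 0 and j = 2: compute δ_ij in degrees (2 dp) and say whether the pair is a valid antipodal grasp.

α = atan 0.3 = 16.70°;  2α = 33.40°
edge 0: e_0 = (+0.67, +2.03);  n_0 = (+0.9496, -0.3134)
edge 2: e_2 = (+0.13, -1.60);  n_2 = (-0.9967, -0.0810)
∠(n_0, n_2) = 157.09°
δ = |180° − 157.09°| = 22.91°
22.91° ≤ 2α = 33.40°  →  valid

δ = 22.91°, valid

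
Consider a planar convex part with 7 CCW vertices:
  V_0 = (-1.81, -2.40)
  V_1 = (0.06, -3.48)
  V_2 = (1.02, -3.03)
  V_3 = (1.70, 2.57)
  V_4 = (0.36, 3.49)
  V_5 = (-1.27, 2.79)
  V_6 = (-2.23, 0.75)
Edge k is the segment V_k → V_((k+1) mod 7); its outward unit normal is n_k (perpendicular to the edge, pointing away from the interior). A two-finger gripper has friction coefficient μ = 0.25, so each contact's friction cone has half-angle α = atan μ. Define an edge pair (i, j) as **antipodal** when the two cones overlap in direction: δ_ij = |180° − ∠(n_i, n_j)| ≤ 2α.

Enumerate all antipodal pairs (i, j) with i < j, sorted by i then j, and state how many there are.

count = 4; pairs: (0,3), (1,4), (2,5), (2,6)

α = atan 0.25 = 14.04°;  2α = 28.07°
n_0 = (-0.5001, -0.8660)
n_1 = (+0.4244, -0.9055)
n_2 = (+0.9927, -0.1205)
n_3 = (+0.5660, +0.8244)
n_4 = (-0.3946, +0.9189)
n_5 = (-0.9048, +0.4258)
n_6 = (-0.9912, -0.1322)
  (0,1): δ = 124.88°  ·
  (0,2): δ = 66.92°  ·
  (0,3): δ = 4.46°  ✓
  (0,4): δ = 53.25°  ·
  (0,5): δ = 94.81°  ·
  (0,6): δ = 127.60°  ·
  (1,2): δ = 122.04°  ·
  (1,3): δ = 59.59°  ·
  (1,4): δ = 1.87°  ✓
  (1,5): δ = 39.68°  ·
  (1,6): δ = 72.48°  ·
  (2,3): δ = 117.55°  ·
  (2,4): δ = 59.84°  ·
  (2,5): δ = 18.28°  ✓
  (2,6): δ = 14.52°  ✓
  (3,4): δ = 122.29°  ·
  (3,5): δ = 80.73°  ·
  (3,6): δ = 47.93°  ·
  (4,5): δ = 138.44°  ·
  (4,6): δ = 105.65°  ·
  (5,6): δ = 147.20°  ·
antipodal pairs: 4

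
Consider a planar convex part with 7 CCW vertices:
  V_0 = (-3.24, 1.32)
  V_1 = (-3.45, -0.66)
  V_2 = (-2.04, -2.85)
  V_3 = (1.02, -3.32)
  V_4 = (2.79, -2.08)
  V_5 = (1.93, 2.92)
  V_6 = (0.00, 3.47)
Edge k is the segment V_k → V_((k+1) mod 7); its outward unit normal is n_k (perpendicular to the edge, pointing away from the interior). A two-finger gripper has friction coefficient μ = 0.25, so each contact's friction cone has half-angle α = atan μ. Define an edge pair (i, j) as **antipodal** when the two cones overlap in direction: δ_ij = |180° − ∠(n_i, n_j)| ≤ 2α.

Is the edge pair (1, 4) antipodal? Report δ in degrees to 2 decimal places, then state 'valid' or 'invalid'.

δ = 23.02°, valid

α = atan 0.25 = 14.04°;  2α = 28.07°
edge 1: e_1 = (+1.41, -2.19);  n_1 = (-0.8408, -0.5413)
edge 4: e_4 = (-0.86, +5.00);  n_4 = (+0.9855, +0.1695)
∠(n_1, n_4) = 156.98°
δ = |180° − 156.98°| = 23.02°
23.02° ≤ 2α = 28.07°  →  valid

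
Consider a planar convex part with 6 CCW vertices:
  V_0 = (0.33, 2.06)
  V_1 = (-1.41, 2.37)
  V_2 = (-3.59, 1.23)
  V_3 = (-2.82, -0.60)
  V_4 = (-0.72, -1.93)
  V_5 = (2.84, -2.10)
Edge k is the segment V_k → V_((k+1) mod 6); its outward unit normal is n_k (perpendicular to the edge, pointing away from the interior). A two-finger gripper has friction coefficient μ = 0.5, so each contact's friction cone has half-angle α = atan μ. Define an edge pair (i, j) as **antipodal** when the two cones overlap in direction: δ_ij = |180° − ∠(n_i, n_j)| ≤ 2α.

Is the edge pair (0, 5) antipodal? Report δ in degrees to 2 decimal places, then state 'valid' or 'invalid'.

δ = 131.21°, invalid

α = atan 0.5 = 26.57°;  2α = 53.13°
edge 0: e_0 = (-1.74, +0.31);  n_0 = (+0.1754, +0.9845)
edge 5: e_5 = (-2.51, +4.16);  n_5 = (+0.8562, +0.5166)
∠(n_0, n_5) = 48.79°
δ = |180° − 48.79°| = 131.21°
131.21° > 2α = 53.13°  →  invalid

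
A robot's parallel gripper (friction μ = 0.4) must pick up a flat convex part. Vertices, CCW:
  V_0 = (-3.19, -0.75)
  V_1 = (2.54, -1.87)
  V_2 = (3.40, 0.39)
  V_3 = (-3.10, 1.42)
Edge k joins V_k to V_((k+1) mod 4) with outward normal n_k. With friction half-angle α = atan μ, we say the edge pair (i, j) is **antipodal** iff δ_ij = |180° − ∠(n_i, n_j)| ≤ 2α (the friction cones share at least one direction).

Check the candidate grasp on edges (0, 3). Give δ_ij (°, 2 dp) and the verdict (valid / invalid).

α = atan 0.4 = 21.80°;  2α = 43.60°
edge 0: e_0 = (+5.73, -1.12);  n_0 = (-0.1918, -0.9814)
edge 3: e_3 = (-0.09, -2.17);  n_3 = (-0.9991, +0.0414)
∠(n_0, n_3) = 81.32°
δ = |180° − 81.32°| = 98.68°
98.68° > 2α = 43.60°  →  invalid

δ = 98.68°, invalid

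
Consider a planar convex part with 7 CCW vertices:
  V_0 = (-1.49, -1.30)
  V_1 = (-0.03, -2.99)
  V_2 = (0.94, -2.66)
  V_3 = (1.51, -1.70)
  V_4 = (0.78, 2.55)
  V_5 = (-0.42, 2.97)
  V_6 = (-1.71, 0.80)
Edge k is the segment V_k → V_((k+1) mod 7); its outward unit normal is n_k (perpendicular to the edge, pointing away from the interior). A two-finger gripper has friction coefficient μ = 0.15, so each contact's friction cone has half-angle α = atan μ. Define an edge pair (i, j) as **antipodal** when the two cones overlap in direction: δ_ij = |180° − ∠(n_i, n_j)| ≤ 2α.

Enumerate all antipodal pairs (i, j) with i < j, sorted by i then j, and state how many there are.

α = atan 0.15 = 8.53°;  2α = 17.06°
n_0 = (-0.7567, -0.6537)
n_1 = (+0.3221, -0.9467)
n_2 = (+0.8599, -0.5105)
n_3 = (+0.9856, +0.1693)
n_4 = (+0.3304, +0.9439)
n_5 = (-0.8596, +0.5110)
n_6 = (-0.9946, -0.1042)
  (0,1): δ = 112.04°  ·
  (0,2): δ = 71.52°  ·
  (0,3): δ = 31.08°  ·
  (0,4): δ = 29.89°  ·
  (0,5): δ = 108.45°  ·
  (0,6): δ = 145.16°  ·
  (1,2): δ = 139.49°  ·
  (1,3): δ = 99.04°  ·
  (1,4): δ = 38.08°  ·
  (1,5): δ = 40.48°  ·
  (1,6): δ = 77.19°  ·
  (2,3): δ = 139.55°  ·
  (2,4): δ = 78.59°  ·
  (2,5): δ = 0.03°  ✓
  (2,6): δ = 36.68°  ·
  (3,4): δ = 119.04°  ·
  (3,5): δ = 40.48°  ·
  (3,6): δ = 3.77°  ✓
  (4,5): δ = 101.44°  ·
  (4,6): δ = 64.73°  ·
  (5,6): δ = 143.29°  ·
antipodal pairs: 2

count = 2; pairs: (2,5), (3,6)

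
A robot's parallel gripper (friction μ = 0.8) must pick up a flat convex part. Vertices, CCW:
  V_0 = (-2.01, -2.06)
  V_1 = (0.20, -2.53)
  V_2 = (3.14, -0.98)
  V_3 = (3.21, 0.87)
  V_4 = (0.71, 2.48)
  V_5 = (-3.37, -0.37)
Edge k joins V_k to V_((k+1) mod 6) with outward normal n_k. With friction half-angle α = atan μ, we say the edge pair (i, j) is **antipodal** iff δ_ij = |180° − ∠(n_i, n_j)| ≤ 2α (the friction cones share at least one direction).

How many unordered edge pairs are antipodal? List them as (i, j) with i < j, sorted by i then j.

α = atan 0.8 = 38.66°;  2α = 77.32°
n_0 = (-0.2080, -0.9781)
n_1 = (+0.4664, -0.8846)
n_2 = (+0.9993, -0.0378)
n_3 = (+0.5414, +0.8407)
n_4 = (-0.5727, +0.8198)
n_5 = (-0.7791, -0.6269)
  (0,1): δ = 140.20°  ·
  (0,2): δ = 80.16°  ·
  (0,3): δ = 20.78°  ✓
  (0,4): δ = 46.94°  ✓
  (0,5): δ = 140.83°  ·
  (1,2): δ = 119.97°  ·
  (1,3): δ = 60.58°  ✓
  (1,4): δ = 7.14°  ✓
  (1,5): δ = 101.03°  ·
  (2,3): δ = 120.61°  ·
  (2,4): δ = 52.90°  ✓
  (2,5): δ = 40.99°  ✓
  (3,4): δ = 112.28°  ·
  (3,5): δ = 18.39°  ✓
  (4,5): δ = 86.11°  ·
antipodal pairs: 7

count = 7; pairs: (0,3), (0,4), (1,3), (1,4), (2,4), (2,5), (3,5)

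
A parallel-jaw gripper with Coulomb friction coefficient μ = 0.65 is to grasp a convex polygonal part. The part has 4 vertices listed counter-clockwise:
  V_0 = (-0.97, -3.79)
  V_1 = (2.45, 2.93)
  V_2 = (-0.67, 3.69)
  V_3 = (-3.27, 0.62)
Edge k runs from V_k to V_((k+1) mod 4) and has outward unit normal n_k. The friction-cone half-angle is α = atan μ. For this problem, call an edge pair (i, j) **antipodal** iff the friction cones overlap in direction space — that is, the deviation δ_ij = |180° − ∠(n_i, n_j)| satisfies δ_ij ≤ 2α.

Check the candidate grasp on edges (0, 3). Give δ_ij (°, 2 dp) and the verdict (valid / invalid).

α = atan 0.65 = 33.02°;  2α = 66.05°
edge 0: e_0 = (+3.42, +6.72);  n_0 = (+0.8912, -0.4536)
edge 3: e_3 = (+2.30, -4.41);  n_3 = (-0.8867, -0.4624)
∠(n_0, n_3) = 125.48°
δ = |180° − 125.48°| = 54.52°
54.52° ≤ 2α = 66.05°  →  valid

δ = 54.52°, valid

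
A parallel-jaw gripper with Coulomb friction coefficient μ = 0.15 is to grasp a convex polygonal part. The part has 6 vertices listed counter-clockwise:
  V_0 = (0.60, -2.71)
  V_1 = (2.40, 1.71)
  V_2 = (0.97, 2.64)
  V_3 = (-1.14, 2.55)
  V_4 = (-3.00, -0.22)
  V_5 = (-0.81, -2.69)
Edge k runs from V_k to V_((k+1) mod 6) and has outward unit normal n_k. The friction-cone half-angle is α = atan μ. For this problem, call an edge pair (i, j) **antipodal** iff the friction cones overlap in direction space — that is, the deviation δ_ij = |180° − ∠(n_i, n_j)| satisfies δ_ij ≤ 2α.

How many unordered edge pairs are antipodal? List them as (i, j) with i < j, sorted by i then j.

α = atan 0.15 = 8.53°;  2α = 17.06°
n_0 = (+0.9261, -0.3772)
n_1 = (+0.5452, +0.8383)
n_2 = (-0.0426, +0.9991)
n_3 = (-0.8302, +0.5575)
n_4 = (-0.7482, -0.6634)
n_5 = (-0.0142, -0.9999)
  (0,1): δ = 100.88°  ·
  (0,2): δ = 65.40°  ·
  (0,3): δ = 11.72°  ✓
  (0,4): δ = 63.72°  ·
  (0,5): δ = 111.35°  ·
  (1,2): δ = 144.52°  ·
  (1,3): δ = 90.84°  ·
  (1,4): δ = 15.40°  ✓
  (1,5): δ = 32.23°  ·
  (2,3): δ = 126.32°  ·
  (2,4): δ = 50.88°  ·
  (2,5): δ = 3.26°  ✓
  (3,4): δ = 104.56°  ·
  (3,5): δ = 56.93°  ·
  (4,5): δ = 132.37°  ·
antipodal pairs: 3

count = 3; pairs: (0,3), (1,4), (2,5)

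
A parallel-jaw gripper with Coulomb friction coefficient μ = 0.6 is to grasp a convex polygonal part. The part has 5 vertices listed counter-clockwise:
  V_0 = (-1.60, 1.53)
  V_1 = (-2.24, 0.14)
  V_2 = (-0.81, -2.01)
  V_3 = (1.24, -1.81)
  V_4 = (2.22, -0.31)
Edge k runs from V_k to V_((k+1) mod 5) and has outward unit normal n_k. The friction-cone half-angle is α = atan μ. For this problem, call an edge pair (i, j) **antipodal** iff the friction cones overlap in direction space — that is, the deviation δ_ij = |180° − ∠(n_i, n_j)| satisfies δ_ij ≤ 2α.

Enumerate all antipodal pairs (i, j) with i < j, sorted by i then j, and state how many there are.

α = atan 0.6 = 30.96°;  2α = 61.93°
n_0 = (-0.9083, +0.4182)
n_1 = (-0.8326, -0.5538)
n_2 = (+0.0971, -0.9953)
n_3 = (+0.8372, -0.5469)
n_4 = (+0.4340, +0.9009)
  (0,1): δ = 121.65°  ·
  (0,2): δ = 59.70°  ✓
  (0,3): δ = 8.44°  ✓
  (0,4): δ = 89.00°  ·
  (1,2): δ = 118.06°  ·
  (1,3): δ = 66.79°  ·
  (1,4): δ = 30.65°  ✓
  (2,3): δ = 128.73°  ·
  (2,4): δ = 31.29°  ✓
  (3,4): δ = 82.56°  ·
antipodal pairs: 4

count = 4; pairs: (0,2), (0,3), (1,4), (2,4)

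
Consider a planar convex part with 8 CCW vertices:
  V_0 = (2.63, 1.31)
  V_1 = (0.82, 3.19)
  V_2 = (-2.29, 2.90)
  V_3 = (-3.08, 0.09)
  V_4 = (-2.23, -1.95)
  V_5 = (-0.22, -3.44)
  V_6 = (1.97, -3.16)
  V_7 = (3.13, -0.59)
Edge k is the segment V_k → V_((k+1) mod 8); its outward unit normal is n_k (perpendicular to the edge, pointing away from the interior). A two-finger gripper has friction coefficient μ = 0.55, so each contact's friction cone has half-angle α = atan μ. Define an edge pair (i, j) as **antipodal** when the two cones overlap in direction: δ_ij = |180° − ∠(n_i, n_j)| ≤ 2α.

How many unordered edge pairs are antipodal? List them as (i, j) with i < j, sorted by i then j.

count = 10; pairs: (0,3), (0,4), (0,5), (1,4), (1,5), (2,6), (2,7), (3,6), (3,7), (4,7)

α = atan 0.55 = 28.81°;  2α = 57.62°
n_0 = (+0.7204, +0.6936)
n_1 = (-0.0928, +0.9957)
n_2 = (-0.9627, +0.2706)
n_3 = (-0.9231, -0.3846)
n_4 = (-0.5955, -0.8033)
n_5 = (+0.1268, -0.9919)
n_6 = (+0.9115, -0.4114)
n_7 = (+0.9671, +0.2545)
  (0,1): δ = 128.59°  ·
  (0,2): δ = 59.62°  ·
  (0,3): δ = 21.29°  ✓
  (0,4): δ = 9.54°  ✓
  (0,5): δ = 53.37°  ✓
  (0,6): δ = 111.79°  ·
  (0,7): δ = 150.83°  ·
  (1,2): δ = 111.03°  ·
  (1,3): δ = 72.71°  ·
  (1,4): δ = 41.88°  ✓
  (1,5): δ = 1.96°  ✓
  (1,6): δ = 60.38°  ·
  (1,7): δ = 99.42°  ·
  (2,3): δ = 141.68°  ·
  (2,4): δ = 110.85°  ·
  (2,5): δ = 67.01°  ·
  (2,6): δ = 8.59°  ✓
  (2,7): δ = 30.45°  ✓
  (3,4): δ = 149.17°  ·
  (3,5): δ = 105.33°  ·
  (3,6): δ = 46.91°  ✓
  (3,7): δ = 7.88°  ✓
  (4,5): δ = 136.16°  ·
  (4,6): δ = 77.74°  ·
  (4,7): δ = 38.71°  ✓
  (5,6): δ = 121.58°  ·
  (5,7): δ = 82.54°  ·
  (6,7): δ = 140.96°  ·
antipodal pairs: 10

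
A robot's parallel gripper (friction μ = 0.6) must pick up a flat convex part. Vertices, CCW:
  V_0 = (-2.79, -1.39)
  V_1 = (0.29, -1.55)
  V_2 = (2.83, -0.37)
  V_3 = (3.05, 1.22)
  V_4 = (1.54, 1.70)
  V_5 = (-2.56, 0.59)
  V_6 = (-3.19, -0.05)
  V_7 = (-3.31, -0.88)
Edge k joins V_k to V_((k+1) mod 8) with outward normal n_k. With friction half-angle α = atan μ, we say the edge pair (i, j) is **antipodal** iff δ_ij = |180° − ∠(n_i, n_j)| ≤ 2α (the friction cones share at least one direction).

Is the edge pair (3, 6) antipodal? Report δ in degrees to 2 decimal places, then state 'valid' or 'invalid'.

δ = 80.59°, invalid

α = atan 0.6 = 30.96°;  2α = 61.93°
edge 3: e_3 = (-1.51, +0.48);  n_3 = (+0.3029, +0.9530)
edge 6: e_6 = (-0.12, -0.83);  n_6 = (-0.9897, +0.1431)
∠(n_3, n_6) = 99.41°
δ = |180° − 99.41°| = 80.59°
80.59° > 2α = 61.93°  →  invalid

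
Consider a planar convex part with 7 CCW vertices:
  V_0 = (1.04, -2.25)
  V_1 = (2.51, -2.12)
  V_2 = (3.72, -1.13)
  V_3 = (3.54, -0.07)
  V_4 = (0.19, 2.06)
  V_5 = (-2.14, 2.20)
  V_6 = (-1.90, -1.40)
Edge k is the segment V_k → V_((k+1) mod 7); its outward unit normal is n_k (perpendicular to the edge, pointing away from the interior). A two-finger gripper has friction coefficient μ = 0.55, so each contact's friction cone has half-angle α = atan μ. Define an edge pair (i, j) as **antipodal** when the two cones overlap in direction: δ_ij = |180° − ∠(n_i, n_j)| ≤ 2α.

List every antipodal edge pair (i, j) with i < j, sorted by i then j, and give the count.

α = atan 0.55 = 28.81°;  2α = 57.62°
n_0 = (+0.0881, -0.9961)
n_1 = (+0.6332, -0.7740)
n_2 = (+0.9859, +0.1674)
n_3 = (+0.5365, +0.8439)
n_4 = (+0.0600, +0.9982)
n_5 = (-0.9978, -0.0665)
n_6 = (-0.2777, -0.9607)
  (0,1): δ = 145.76°  ·
  (0,2): δ = 85.42°  ·
  (0,3): δ = 37.50°  ✓
  (0,4): δ = 8.49°  ✓
  (0,5): δ = 88.76°  ·
  (0,6): δ = 158.82°  ·
  (1,2): δ = 119.65°  ·
  (1,3): δ = 71.74°  ·
  (1,4): δ = 42.73°  ✓
  (1,5): δ = 54.52°  ✓
  (1,6): δ = 124.59°  ·
  (2,3): δ = 132.09°  ·
  (2,4): δ = 103.08°  ·
  (2,5): δ = 5.82°  ✓
  (2,6): δ = 64.24°  ·
  (3,4): δ = 150.99°  ·
  (3,5): δ = 53.74°  ✓
  (3,6): δ = 16.32°  ✓
  (4,5): δ = 82.75°  ·
  (4,6): δ = 12.69°  ✓
  (5,6): δ = 109.94°  ·
antipodal pairs: 8

count = 8; pairs: (0,3), (0,4), (1,4), (1,5), (2,5), (3,5), (3,6), (4,6)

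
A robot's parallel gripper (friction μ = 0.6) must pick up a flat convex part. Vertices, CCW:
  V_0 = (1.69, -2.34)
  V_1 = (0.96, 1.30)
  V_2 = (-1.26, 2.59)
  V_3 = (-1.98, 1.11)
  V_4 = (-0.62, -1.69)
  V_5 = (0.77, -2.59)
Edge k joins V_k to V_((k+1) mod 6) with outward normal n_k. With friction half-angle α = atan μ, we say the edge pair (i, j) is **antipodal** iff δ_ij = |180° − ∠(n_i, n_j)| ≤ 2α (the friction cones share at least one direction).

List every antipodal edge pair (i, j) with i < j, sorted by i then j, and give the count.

count = 7; pairs: (0,2), (0,3), (0,4), (1,3), (1,4), (1,5), (2,5)

α = atan 0.6 = 30.96°;  2α = 61.93°
n_0 = (+0.9805, +0.1966)
n_1 = (+0.5024, +0.8646)
n_2 = (-0.8992, +0.4375)
n_3 = (-0.8995, -0.4369)
n_4 = (-0.5435, -0.8394)
n_5 = (+0.2622, -0.9650)
  (0,1): δ = 131.50°  ·
  (0,2): δ = 37.28°  ✓
  (0,3): δ = 14.57°  ✓
  (0,4): δ = 45.74°  ✓
  (0,5): δ = 93.86°  ·
  (1,2): δ = 85.78°  ·
  (1,3): δ = 33.93°  ✓
  (1,4): δ = 2.76°  ✓
  (1,5): δ = 45.36°  ✓
  (2,3): δ = 128.15°  ·
  (2,4): δ = 96.98°  ·
  (2,5): δ = 48.86°  ✓
  (3,4): δ = 148.83°  ·
  (3,5): δ = 100.70°  ·
  (4,5): δ = 131.88°  ·
antipodal pairs: 7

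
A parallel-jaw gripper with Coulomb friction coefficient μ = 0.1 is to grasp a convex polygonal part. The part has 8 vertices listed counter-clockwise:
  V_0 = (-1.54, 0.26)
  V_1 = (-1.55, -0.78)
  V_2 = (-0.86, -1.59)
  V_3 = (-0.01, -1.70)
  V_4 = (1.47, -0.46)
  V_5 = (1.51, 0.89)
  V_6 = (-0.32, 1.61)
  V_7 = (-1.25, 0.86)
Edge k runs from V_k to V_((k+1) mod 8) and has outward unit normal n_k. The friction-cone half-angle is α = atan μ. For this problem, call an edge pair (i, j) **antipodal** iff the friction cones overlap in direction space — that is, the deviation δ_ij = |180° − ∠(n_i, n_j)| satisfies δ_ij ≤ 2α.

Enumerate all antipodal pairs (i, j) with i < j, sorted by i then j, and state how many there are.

count = 2; pairs: (0,4), (3,6)

α = atan 0.1 = 5.71°;  2α = 11.42°
n_0 = (-1.0000, +0.0096)
n_1 = (-0.7612, -0.6485)
n_2 = (-0.1283, -0.9917)
n_3 = (+0.6422, -0.7665)
n_4 = (+0.9996, -0.0296)
n_5 = (+0.3661, +0.9306)
n_6 = (-0.6278, +0.7784)
n_7 = (-0.9003, +0.4352)
  (0,1): δ = 139.02°  ·
  (0,2): δ = 96.82°  ·
  (0,3): δ = 49.49°  ·
  (0,4): δ = 1.15°  ✓
  (0,5): δ = 69.07°  ·
  (0,6): δ = 129.44°  ·
  (0,7): δ = 154.75°  ·
  (1,2): δ = 137.80°  ·
  (1,3): δ = 90.47°  ·
  (1,4): δ = 42.12°  ·
  (1,5): δ = 28.10°  ·
  (1,6): δ = 88.46°  ·
  (1,7): δ = 113.78°  ·
  (2,3): δ = 132.67°  ·
  (2,4): δ = 84.32°  ·
  (2,5): δ = 14.10°  ·
  (2,6): δ = 46.26°  ·
  (2,7): δ = 71.58°  ·
  (3,4): δ = 131.65°  ·
  (3,5): δ = 61.43°  ·
  (3,6): δ = 1.07°  ✓
  (3,7): δ = 24.25°  ·
  (4,5): δ = 109.78°  ·
  (4,6): δ = 49.42°  ·
  (4,7): δ = 24.10°  ·
  (5,6): δ = 119.64°  ·
  (5,7): δ = 94.32°  ·
  (6,7): δ = 154.68°  ·
antipodal pairs: 2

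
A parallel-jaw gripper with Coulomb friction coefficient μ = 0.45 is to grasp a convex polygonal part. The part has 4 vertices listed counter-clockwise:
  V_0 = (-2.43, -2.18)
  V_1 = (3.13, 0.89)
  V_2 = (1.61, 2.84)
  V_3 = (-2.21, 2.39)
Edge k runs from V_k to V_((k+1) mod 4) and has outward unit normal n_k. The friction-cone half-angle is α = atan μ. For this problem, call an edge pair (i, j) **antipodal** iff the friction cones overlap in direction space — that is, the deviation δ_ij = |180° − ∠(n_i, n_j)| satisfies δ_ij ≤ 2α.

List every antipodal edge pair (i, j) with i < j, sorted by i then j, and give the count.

α = atan 0.45 = 24.23°;  2α = 48.46°
n_0 = (+0.4834, -0.8754)
n_1 = (+0.7887, +0.6148)
n_2 = (-0.1170, +0.9931)
n_3 = (-0.9988, +0.0481)
  (0,1): δ = 80.97°  ·
  (0,2): δ = 22.19°  ✓
  (0,3): δ = 58.34°  ·
  (1,2): δ = 121.22°  ·
  (1,3): δ = 40.69°  ✓
  (2,3): δ = 99.47°  ·
antipodal pairs: 2

count = 2; pairs: (0,2), (1,3)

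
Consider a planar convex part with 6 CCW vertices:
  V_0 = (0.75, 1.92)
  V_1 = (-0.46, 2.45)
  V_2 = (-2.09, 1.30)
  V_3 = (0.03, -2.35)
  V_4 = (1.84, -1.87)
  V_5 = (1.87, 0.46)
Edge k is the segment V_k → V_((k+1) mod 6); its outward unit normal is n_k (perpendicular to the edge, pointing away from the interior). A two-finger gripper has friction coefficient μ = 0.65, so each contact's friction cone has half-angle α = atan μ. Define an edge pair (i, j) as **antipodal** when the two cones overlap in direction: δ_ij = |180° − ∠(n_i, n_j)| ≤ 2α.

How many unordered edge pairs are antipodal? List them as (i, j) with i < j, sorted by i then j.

α = atan 0.65 = 33.02°;  2α = 66.05°
n_0 = (+0.4012, +0.9160)
n_1 = (-0.5765, +0.8171)
n_2 = (-0.8647, -0.5022)
n_3 = (+0.2563, -0.9666)
n_4 = (+0.9999, -0.0129)
n_5 = (+0.7934, +0.6087)
  (0,1): δ = 121.14°  ·
  (0,2): δ = 36.20°  ✓
  (0,3): δ = 38.51°  ✓
  (0,4): δ = 112.92°  ·
  (0,5): δ = 151.15°  ·
  (1,2): δ = 95.05°  ·
  (1,3): δ = 20.35°  ✓
  (1,4): δ = 54.06°  ✓
  (1,5): δ = 92.29°  ·
  (2,3): δ = 105.30°  ·
  (2,4): δ = 30.89°  ✓
  (2,5): δ = 7.34°  ✓
  (3,4): δ = 105.59°  ·
  (3,5): δ = 67.36°  ·
  (4,5): δ = 141.77°  ·
antipodal pairs: 6

count = 6; pairs: (0,2), (0,3), (1,3), (1,4), (2,4), (2,5)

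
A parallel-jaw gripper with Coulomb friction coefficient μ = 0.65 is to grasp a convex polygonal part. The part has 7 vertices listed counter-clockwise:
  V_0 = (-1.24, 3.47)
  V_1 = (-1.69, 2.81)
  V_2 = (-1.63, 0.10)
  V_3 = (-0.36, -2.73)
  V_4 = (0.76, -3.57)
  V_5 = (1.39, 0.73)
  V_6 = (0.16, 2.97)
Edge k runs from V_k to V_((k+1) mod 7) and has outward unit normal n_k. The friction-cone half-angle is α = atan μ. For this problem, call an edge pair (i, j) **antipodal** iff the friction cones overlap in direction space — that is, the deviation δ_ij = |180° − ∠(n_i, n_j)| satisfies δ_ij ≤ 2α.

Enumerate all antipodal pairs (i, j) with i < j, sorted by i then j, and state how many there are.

α = atan 0.65 = 33.02°;  2α = 66.05°
n_0 = (-0.8262, +0.5633)
n_1 = (-0.9998, -0.0221)
n_2 = (-0.9123, -0.4094)
n_3 = (-0.6000, -0.8000)
n_4 = (+0.9894, -0.1450)
n_5 = (+0.8765, +0.4813)
n_6 = (+0.3363, +0.9417)
  (0,1): δ = 144.44°  ·
  (0,2): δ = 121.54°  ·
  (0,3): δ = 92.58°  ·
  (0,4): δ = 25.95°  ✓
  (0,5): δ = 63.06°  ✓
  (0,6): δ = 104.63°  ·
  (1,2): δ = 157.10°  ·
  (1,3): δ = 128.14°  ·
  (1,4): δ = 9.60°  ✓
  (1,5): δ = 27.50°  ✓
  (1,6): δ = 69.08°  ·
  (2,3): δ = 151.04°  ·
  (2,4): δ = 32.50°  ✓
  (2,5): δ = 4.60°  ✓
  (2,6): δ = 46.18°  ✓
  (3,4): δ = 61.47°  ✓
  (3,5): δ = 24.36°  ✓
  (3,6): δ = 17.22°  ✓
  (4,5): δ = 142.89°  ·
  (4,6): δ = 101.32°  ·
  (5,6): δ = 138.43°  ·
antipodal pairs: 10

count = 10; pairs: (0,4), (0,5), (1,4), (1,5), (2,4), (2,5), (2,6), (3,4), (3,5), (3,6)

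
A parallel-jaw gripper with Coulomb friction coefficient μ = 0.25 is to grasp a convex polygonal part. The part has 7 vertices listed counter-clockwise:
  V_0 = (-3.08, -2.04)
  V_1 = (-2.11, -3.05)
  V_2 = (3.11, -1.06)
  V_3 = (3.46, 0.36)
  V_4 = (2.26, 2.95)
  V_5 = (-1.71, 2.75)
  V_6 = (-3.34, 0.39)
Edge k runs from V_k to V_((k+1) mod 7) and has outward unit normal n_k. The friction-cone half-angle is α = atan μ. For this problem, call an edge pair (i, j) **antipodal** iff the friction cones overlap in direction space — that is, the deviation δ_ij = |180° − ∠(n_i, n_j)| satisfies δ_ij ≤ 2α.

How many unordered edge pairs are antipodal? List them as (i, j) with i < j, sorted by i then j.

α = atan 0.25 = 14.04°;  2α = 28.07°
n_0 = (-0.7212, -0.6927)
n_1 = (+0.3562, -0.9344)
n_2 = (+0.9709, -0.2393)
n_3 = (+0.9073, +0.4204)
n_4 = (-0.0503, +0.9987)
n_5 = (-0.8228, +0.5683)
n_6 = (-0.9943, -0.1064)
  (0,1): δ = 112.97°  ·
  (0,2): δ = 57.69°  ·
  (0,3): δ = 18.98°  ✓
  (0,4): δ = 49.04°  ·
  (0,5): δ = 101.53°  ·
  (0,6): δ = 142.26°  ·
  (1,2): δ = 124.71°  ·
  (1,3): δ = 86.01°  ·
  (1,4): δ = 17.98°  ✓
  (1,5): δ = 34.50°  ·
  (1,6): δ = 75.24°  ·
  (2,3): δ = 141.29°  ·
  (2,4): δ = 73.27°  ·
  (2,5): δ = 20.79°  ✓
  (2,6): δ = 19.95°  ✓
  (3,4): δ = 111.98°  ·
  (3,5): δ = 59.49°  ·
  (3,6): δ = 18.75°  ✓
  (4,5): δ = 127.52°  ·
  (4,6): δ = 86.78°  ·
  (5,6): δ = 139.26°  ·
antipodal pairs: 5

count = 5; pairs: (0,3), (1,4), (2,5), (2,6), (3,6)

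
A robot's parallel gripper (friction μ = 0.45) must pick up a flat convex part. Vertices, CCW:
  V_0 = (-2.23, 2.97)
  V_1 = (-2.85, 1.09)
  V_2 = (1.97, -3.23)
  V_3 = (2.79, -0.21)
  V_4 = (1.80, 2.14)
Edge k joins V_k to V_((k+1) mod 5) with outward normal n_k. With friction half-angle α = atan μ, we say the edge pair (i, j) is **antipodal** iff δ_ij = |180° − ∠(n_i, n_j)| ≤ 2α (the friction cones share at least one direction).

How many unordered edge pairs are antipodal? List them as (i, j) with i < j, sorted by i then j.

count = 4; pairs: (0,2), (0,3), (1,3), (1,4)

α = atan 0.45 = 24.23°;  2α = 48.46°
n_0 = (-0.9497, +0.3132)
n_1 = (-0.6674, -0.7447)
n_2 = (+0.9651, -0.2620)
n_3 = (+0.9216, +0.3882)
n_4 = (+0.2017, +0.9794)
  (0,1): δ = 113.62°  ·
  (0,2): δ = 3.06°  ✓
  (0,3): δ = 41.10°  ✓
  (0,4): δ = 96.61°  ·
  (1,2): δ = 63.32°  ·
  (1,3): δ = 25.29°  ✓
  (1,4): δ = 30.23°  ✓
  (2,3): δ = 141.96°  ·
  (2,4): δ = 86.45°  ·
  (3,4): δ = 124.48°  ·
antipodal pairs: 4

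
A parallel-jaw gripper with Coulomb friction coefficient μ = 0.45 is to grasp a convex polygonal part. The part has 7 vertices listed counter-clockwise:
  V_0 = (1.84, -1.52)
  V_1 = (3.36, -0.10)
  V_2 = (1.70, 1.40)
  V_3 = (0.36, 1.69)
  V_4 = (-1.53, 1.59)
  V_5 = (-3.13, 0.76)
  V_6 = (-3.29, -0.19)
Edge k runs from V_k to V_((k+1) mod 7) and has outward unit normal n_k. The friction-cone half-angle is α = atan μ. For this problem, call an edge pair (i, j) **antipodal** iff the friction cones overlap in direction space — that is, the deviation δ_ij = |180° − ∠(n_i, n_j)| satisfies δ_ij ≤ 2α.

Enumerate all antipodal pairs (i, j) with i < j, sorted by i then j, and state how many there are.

count = 7; pairs: (0,3), (0,4), (0,5), (1,6), (2,6), (3,6), (4,6)

α = atan 0.45 = 24.23°;  2α = 48.46°
n_0 = (+0.6827, -0.7307)
n_1 = (+0.6704, +0.7420)
n_2 = (+0.2115, +0.9774)
n_3 = (-0.0528, +0.9986)
n_4 = (-0.4605, +0.8877)
n_5 = (-0.9861, +0.1661)
n_6 = (-0.2510, -0.9680)
  (0,1): δ = 85.15°  ·
  (0,2): δ = 55.26°  ·
  (0,3): δ = 40.02°  ✓
  (0,4): δ = 15.63°  ✓
  (0,5): δ = 37.39°  ✓
  (0,6): δ = 122.41°  ·
  (1,2): δ = 150.11°  ·
  (1,3): δ = 134.87°  ·
  (1,4): δ = 110.48°  ·
  (1,5): δ = 57.46°  ·
  (1,6): δ = 27.57°  ✓
  (2,3): δ = 164.76°  ·
  (2,4): δ = 140.37°  ·
  (2,5): δ = 87.35°  ·
  (2,6): δ = 2.32°  ✓
  (3,4): δ = 155.61°  ·
  (3,5): δ = 102.59°  ·
  (3,6): δ = 17.56°  ✓
  (4,5): δ = 126.98°  ·
  (4,6): δ = 41.95°  ✓
  (5,6): δ = 94.97°  ·
antipodal pairs: 7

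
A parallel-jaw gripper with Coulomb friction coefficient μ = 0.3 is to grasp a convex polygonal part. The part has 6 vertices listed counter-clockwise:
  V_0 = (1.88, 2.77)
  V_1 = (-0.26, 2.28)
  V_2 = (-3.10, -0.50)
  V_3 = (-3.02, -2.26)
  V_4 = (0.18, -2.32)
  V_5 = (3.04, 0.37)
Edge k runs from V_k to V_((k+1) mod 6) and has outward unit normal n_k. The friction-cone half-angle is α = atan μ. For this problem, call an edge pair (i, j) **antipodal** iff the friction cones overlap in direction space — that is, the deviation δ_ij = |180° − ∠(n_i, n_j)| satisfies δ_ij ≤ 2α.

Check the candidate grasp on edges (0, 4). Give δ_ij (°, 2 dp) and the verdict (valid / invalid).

α = atan 0.3 = 16.70°;  2α = 33.40°
edge 0: e_0 = (-2.14, -0.49);  n_0 = (-0.2232, +0.9748)
edge 4: e_4 = (+2.86, +2.69);  n_4 = (+0.6851, -0.7284)
∠(n_0, n_4) = 149.65°
δ = |180° − 149.65°| = 30.35°
30.35° ≤ 2α = 33.40°  →  valid

δ = 30.35°, valid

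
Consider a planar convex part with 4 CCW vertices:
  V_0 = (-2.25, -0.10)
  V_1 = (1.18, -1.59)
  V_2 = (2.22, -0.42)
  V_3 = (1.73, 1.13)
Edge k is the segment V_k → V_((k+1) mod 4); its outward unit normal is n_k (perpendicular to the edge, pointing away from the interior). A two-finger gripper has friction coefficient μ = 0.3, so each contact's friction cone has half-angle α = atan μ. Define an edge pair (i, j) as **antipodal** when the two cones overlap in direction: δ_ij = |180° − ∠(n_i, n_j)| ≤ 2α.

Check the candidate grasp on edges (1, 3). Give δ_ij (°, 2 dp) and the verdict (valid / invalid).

α = atan 0.3 = 16.70°;  2α = 33.40°
edge 1: e_1 = (+1.04, +1.17);  n_1 = (+0.7474, -0.6644)
edge 3: e_3 = (-3.98, -1.23);  n_3 = (-0.2953, +0.9554)
∠(n_1, n_3) = 148.81°
δ = |180° − 148.81°| = 31.19°
31.19° ≤ 2α = 33.40°  →  valid

δ = 31.19°, valid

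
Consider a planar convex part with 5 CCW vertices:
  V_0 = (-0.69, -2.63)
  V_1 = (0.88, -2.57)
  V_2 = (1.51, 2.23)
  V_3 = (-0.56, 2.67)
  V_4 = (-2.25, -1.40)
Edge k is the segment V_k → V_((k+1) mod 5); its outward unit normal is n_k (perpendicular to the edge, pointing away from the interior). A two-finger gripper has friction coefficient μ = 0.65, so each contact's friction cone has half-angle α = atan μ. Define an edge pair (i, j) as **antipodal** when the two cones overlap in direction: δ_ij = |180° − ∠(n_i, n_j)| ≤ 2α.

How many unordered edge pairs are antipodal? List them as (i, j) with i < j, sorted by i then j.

count = 5; pairs: (0,2), (0,3), (1,3), (1,4), (2,4)

α = atan 0.65 = 33.02°;  2α = 66.05°
n_0 = (+0.0382, -0.9993)
n_1 = (+0.9915, -0.1301)
n_2 = (+0.2079, +0.9781)
n_3 = (-0.9235, +0.3835)
n_4 = (-0.6192, -0.7853)
  (0,1): δ = 99.67°  ·
  (0,2): δ = 14.19°  ✓
  (0,3): δ = 65.26°  ✓
  (0,4): δ = 139.56°  ·
  (1,2): δ = 94.52°  ·
  (1,3): δ = 15.07°  ✓
  (1,4): δ = 59.22°  ✓
  (2,3): δ = 100.55°  ·
  (2,4): δ = 26.25°  ✓
  (3,4): δ = 105.70°  ·
antipodal pairs: 5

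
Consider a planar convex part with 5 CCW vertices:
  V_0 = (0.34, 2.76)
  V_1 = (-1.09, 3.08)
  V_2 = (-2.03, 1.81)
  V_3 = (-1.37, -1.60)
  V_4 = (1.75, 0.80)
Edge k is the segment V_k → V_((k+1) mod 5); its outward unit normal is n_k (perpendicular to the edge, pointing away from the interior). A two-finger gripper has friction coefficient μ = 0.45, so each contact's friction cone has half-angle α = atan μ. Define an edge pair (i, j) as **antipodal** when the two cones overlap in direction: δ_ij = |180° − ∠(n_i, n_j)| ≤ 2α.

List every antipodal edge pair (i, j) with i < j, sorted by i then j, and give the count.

count = 2; pairs: (1,3), (2,4)

α = atan 0.45 = 24.23°;  2α = 48.46°
n_0 = (+0.2184, +0.9759)
n_1 = (-0.8038, +0.5949)
n_2 = (-0.9818, -0.1900)
n_3 = (+0.6097, -0.7926)
n_4 = (+0.8118, +0.5840)
  (0,1): δ = 113.89°  ·
  (0,2): δ = 66.43°  ·
  (0,3): δ = 50.18°  ·
  (0,4): δ = 138.34°  ·
  (1,2): δ = 132.54°  ·
  (1,3): δ = 15.92°  ✓
  (1,4): δ = 72.24°  ·
  (2,3): δ = 63.39°  ·
  (2,4): δ = 24.78°  ✓
  (3,4): δ = 91.84°  ·
antipodal pairs: 2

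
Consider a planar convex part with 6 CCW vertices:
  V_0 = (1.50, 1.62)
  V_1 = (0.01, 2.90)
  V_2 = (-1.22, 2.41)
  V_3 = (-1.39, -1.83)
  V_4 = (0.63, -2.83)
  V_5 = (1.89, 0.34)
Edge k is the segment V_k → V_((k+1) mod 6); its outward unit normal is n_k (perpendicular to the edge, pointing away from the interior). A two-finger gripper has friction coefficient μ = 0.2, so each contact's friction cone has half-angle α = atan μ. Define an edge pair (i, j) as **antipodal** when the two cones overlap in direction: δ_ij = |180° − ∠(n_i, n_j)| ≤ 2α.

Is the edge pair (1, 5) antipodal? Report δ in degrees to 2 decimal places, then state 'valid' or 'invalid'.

α = atan 0.2 = 11.31°;  2α = 22.62°
edge 1: e_1 = (-1.23, -0.49);  n_1 = (-0.3701, +0.9290)
edge 5: e_5 = (-0.39, +1.28);  n_5 = (+0.9566, +0.2915)
∠(n_1, n_5) = 94.78°
δ = |180° − 94.78°| = 85.22°
85.22° > 2α = 22.62°  →  invalid

δ = 85.22°, invalid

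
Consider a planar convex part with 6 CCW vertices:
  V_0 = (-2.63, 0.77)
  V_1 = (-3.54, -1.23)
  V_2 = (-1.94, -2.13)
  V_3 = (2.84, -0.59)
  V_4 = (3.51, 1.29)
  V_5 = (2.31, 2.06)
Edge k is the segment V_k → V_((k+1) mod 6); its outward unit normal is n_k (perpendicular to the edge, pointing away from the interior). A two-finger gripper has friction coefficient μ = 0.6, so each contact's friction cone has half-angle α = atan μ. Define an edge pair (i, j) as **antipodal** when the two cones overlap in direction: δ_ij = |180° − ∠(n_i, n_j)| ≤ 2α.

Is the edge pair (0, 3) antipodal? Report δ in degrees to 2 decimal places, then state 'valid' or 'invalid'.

α = atan 0.6 = 30.96°;  2α = 61.93°
edge 0: e_0 = (-0.91, -2.00);  n_0 = (-0.9102, +0.4141)
edge 3: e_3 = (+0.67, +1.88);  n_3 = (+0.9420, -0.3357)
∠(n_0, n_3) = 175.15°
δ = |180° − 175.15°| = 4.85°
4.85° ≤ 2α = 61.93°  →  valid

δ = 4.85°, valid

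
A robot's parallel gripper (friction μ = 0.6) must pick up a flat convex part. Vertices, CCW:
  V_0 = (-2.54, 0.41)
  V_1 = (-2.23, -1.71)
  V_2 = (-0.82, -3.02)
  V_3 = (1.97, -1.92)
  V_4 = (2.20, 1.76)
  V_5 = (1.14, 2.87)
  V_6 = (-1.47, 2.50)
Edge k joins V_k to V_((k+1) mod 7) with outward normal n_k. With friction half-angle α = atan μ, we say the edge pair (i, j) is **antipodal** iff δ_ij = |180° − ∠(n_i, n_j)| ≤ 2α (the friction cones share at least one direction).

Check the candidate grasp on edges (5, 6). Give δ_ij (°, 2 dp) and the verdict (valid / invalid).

δ = 125.18°, invalid

α = atan 0.6 = 30.96°;  2α = 61.93°
edge 5: e_5 = (-2.61, -0.37);  n_5 = (-0.1404, +0.9901)
edge 6: e_6 = (-1.07, -2.09);  n_6 = (-0.8901, +0.4557)
∠(n_5, n_6) = 54.82°
δ = |180° − 54.82°| = 125.18°
125.18° > 2α = 61.93°  →  invalid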